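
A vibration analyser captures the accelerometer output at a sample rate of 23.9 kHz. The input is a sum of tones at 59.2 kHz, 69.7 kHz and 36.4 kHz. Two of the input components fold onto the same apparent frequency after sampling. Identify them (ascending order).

fs/2 = 11.95 kHz.
59.2 kHz mod fs = 11.4 kHz.
11.4 kHz ≤ fs/2 = 11.95 kHz, appears at 11.4 kHz.
69.7 kHz mod fs = 21.9 kHz.
21.9 kHz > fs/2 = 11.95 kHz, folds to fs − 21.9 kHz = 2 kHz.
36.4 kHz mod fs = 12.5 kHz.
12.5 kHz > fs/2 = 11.95 kHz, folds to fs − 12.5 kHz = 11.4 kHz.
36.4 kHz and 59.2 kHz both map to 11.4 kHz.

36.4 kHz, 59.2 kHz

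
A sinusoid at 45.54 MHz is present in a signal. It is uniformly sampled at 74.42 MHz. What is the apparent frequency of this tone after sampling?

28.88 MHz

45.54 MHz > fs/2 = 37.21 MHz, folds to fs − 45.54 MHz = 28.88 MHz.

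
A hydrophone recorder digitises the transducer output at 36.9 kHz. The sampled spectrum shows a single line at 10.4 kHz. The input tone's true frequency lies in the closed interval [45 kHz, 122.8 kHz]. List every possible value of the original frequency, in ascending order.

Frequencies that alias to 10.4 kHz are k·fs ± 10.4 kHz for integer k ≥ 0.
k=0: 10.4 kHz.
k=1: 26.5 kHz, 47.3 kHz.
k=2: 63.4 kHz, 84.2 kHz.
k=3: 100.3 kHz, 121.1 kHz.
k=4: 137.2 kHz, 158 kHz.
Within [45 kHz, 122.8 kHz]: 47.3 kHz, 63.4 kHz, 84.2 kHz, 100.3 kHz, 121.1 kHz.

47.3 kHz, 63.4 kHz, 84.2 kHz, 100.3 kHz, 121.1 kHz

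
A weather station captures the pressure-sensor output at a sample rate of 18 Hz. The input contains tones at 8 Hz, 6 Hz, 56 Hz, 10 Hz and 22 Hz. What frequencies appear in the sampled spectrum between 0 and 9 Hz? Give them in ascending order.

2 Hz, 4 Hz, 6 Hz, 8 Hz

fs/2 = 9 Hz.
8 Hz ≤ fs/2 = 9 Hz, passes unchanged.
6 Hz ≤ fs/2 = 9 Hz, passes unchanged.
56 Hz mod fs = 2 Hz.
2 Hz ≤ fs/2 = 9 Hz, appears at 2 Hz.
10 Hz > fs/2 = 9 Hz, folds to fs − 10 Hz = 8 Hz.
22 Hz mod fs = 4 Hz.
4 Hz ≤ fs/2 = 9 Hz, appears at 4 Hz.
Distinct values: {2 Hz, 4 Hz, 6 Hz, 8 Hz}.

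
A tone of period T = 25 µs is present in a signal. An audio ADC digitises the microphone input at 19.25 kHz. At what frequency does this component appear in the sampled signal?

1.5 kHz

T = 25 µs → f = 1/T = 40 kHz.
40 kHz mod fs = 1.5 kHz.
1.5 kHz ≤ fs/2 = 9.625 kHz, appears at 1.5 kHz.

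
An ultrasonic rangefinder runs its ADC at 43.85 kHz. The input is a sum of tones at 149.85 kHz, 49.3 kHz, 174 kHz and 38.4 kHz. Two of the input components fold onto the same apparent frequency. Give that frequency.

fs/2 = 21.925 kHz.
149.85 kHz mod fs = 18.3 kHz.
18.3 kHz ≤ fs/2 = 21.925 kHz, appears at 18.3 kHz.
49.3 kHz mod fs = 5.45 kHz.
5.45 kHz ≤ fs/2 = 21.925 kHz, appears at 5.45 kHz.
174 kHz mod fs = 42.45 kHz.
42.45 kHz > fs/2 = 21.925 kHz, folds to fs − 42.45 kHz = 1.4 kHz.
38.4 kHz > fs/2 = 21.925 kHz, folds to fs − 38.4 kHz = 5.45 kHz.
38.4 kHz and 49.3 kHz both map to 5.45 kHz.

5.45 kHz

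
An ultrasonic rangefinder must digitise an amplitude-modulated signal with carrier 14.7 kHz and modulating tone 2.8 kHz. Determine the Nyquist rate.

AM sidebands sit at fc ± fm = 11.9 kHz and 17.5 kHz.
Highest-frequency component: 17.5 kHz.
Nyquist rate = 2 × 17.5 kHz = 35 kHz.

35 kHz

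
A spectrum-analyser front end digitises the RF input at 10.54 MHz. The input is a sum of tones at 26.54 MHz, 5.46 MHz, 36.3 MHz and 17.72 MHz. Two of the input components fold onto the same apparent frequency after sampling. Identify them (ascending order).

fs/2 = 5.27 MHz.
26.54 MHz mod fs = 5.46 MHz.
5.46 MHz > fs/2 = 5.27 MHz, folds to fs − 5.46 MHz = 5.08 MHz.
5.46 MHz > fs/2 = 5.27 MHz, folds to fs − 5.46 MHz = 5.08 MHz.
36.3 MHz mod fs = 4.68 MHz.
4.68 MHz ≤ fs/2 = 5.27 MHz, appears at 4.68 MHz.
17.72 MHz mod fs = 7.18 MHz.
7.18 MHz > fs/2 = 5.27 MHz, folds to fs − 7.18 MHz = 3.36 MHz.
5.46 MHz and 26.54 MHz both map to 5.08 MHz.

5.46 MHz, 26.54 MHz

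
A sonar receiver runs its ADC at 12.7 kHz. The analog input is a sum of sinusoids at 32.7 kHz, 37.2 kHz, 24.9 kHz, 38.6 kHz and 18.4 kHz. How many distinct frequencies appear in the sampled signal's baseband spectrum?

fs/2 = 6.35 kHz.
32.7 kHz mod fs = 7.3 kHz.
7.3 kHz > fs/2 = 6.35 kHz, folds to fs − 7.3 kHz = 5.4 kHz.
37.2 kHz mod fs = 11.8 kHz.
11.8 kHz > fs/2 = 6.35 kHz, folds to fs − 11.8 kHz = 0.9 kHz.
24.9 kHz mod fs = 12.2 kHz.
12.2 kHz > fs/2 = 6.35 kHz, folds to fs − 12.2 kHz = 0.5 kHz.
38.6 kHz mod fs = 0.5 kHz.
0.5 kHz ≤ fs/2 = 6.35 kHz, appears at 0.5 kHz.
18.4 kHz mod fs = 5.7 kHz.
5.7 kHz ≤ fs/2 = 6.35 kHz, appears at 5.7 kHz.
Distinct values: {0.5 kHz, 0.9 kHz, 5.4 kHz, 5.7 kHz} → 4.

4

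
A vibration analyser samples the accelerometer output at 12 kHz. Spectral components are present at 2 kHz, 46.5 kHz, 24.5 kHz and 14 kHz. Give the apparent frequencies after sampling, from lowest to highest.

0.5 kHz, 1.5 kHz, 2 kHz

fs/2 = 6 kHz.
2 kHz ≤ fs/2 = 6 kHz, passes unchanged.
46.5 kHz mod fs = 10.5 kHz.
10.5 kHz > fs/2 = 6 kHz, folds to fs − 10.5 kHz = 1.5 kHz.
24.5 kHz mod fs = 0.5 kHz.
0.5 kHz ≤ fs/2 = 6 kHz, appears at 0.5 kHz.
14 kHz mod fs = 2 kHz.
2 kHz ≤ fs/2 = 6 kHz, appears at 2 kHz.
Distinct values: {0.5 kHz, 1.5 kHz, 2 kHz}.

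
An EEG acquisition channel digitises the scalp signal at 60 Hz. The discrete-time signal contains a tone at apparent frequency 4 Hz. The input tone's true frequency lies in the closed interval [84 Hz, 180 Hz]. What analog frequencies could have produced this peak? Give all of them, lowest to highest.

116 Hz, 124 Hz, 176 Hz

Frequencies that alias to 4 Hz are k·fs ± 4 Hz for integer k ≥ 0.
k=0: 4 Hz.
k=1: 56 Hz, 64 Hz.
k=2: 116 Hz, 124 Hz.
k=3: 176 Hz, 184 Hz.
k=4: 236 Hz, 244 Hz.
Within [84 Hz, 180 Hz]: 116 Hz, 124 Hz, 176 Hz.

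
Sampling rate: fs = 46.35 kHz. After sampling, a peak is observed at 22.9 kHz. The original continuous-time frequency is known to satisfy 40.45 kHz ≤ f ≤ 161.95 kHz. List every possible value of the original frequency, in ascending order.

69.25 kHz, 69.8 kHz, 115.6 kHz, 116.15 kHz, 161.95 kHz

Frequencies that alias to 22.9 kHz are k·fs ± 22.9 kHz for integer k ≥ 0.
k=0: 22.9 kHz.
k=1: 23.45 kHz, 69.25 kHz.
k=2: 69.8 kHz, 115.6 kHz.
k=3: 116.15 kHz, 161.95 kHz.
k=4: 162.5 kHz, 208.3 kHz.
Within [40.45 kHz, 161.95 kHz]: 69.25 kHz, 69.8 kHz, 115.6 kHz, 116.15 kHz, 161.95 kHz.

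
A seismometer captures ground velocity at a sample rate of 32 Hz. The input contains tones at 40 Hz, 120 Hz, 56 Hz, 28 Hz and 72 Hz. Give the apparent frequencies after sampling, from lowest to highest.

fs/2 = 16 Hz.
40 Hz mod fs = 8 Hz.
8 Hz ≤ fs/2 = 16 Hz, appears at 8 Hz.
120 Hz mod fs = 24 Hz.
24 Hz > fs/2 = 16 Hz, folds to fs − 24 Hz = 8 Hz.
56 Hz mod fs = 24 Hz.
24 Hz > fs/2 = 16 Hz, folds to fs − 24 Hz = 8 Hz.
28 Hz > fs/2 = 16 Hz, folds to fs − 28 Hz = 4 Hz.
72 Hz mod fs = 8 Hz.
8 Hz ≤ fs/2 = 16 Hz, appears at 8 Hz.
Distinct values: {4 Hz, 8 Hz}.

4 Hz, 8 Hz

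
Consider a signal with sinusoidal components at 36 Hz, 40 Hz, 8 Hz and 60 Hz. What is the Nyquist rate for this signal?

Highest-frequency component: 60 Hz.
Nyquist rate = 2 × 60 Hz = 120 Hz.

120 Hz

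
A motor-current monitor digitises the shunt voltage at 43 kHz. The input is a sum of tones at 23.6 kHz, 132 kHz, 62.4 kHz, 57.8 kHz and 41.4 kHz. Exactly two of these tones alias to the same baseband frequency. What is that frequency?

fs/2 = 21.5 kHz.
23.6 kHz > fs/2 = 21.5 kHz, folds to fs − 23.6 kHz = 19.4 kHz.
132 kHz mod fs = 3 kHz.
3 kHz ≤ fs/2 = 21.5 kHz, appears at 3 kHz.
62.4 kHz mod fs = 19.4 kHz.
19.4 kHz ≤ fs/2 = 21.5 kHz, appears at 19.4 kHz.
57.8 kHz mod fs = 14.8 kHz.
14.8 kHz ≤ fs/2 = 21.5 kHz, appears at 14.8 kHz.
41.4 kHz > fs/2 = 21.5 kHz, folds to fs − 41.4 kHz = 1.6 kHz.
23.6 kHz and 62.4 kHz both map to 19.4 kHz.

19.4 kHz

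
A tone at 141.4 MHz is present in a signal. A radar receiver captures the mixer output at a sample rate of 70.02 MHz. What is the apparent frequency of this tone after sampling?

1.36 MHz

141.4 MHz mod fs = 1.36 MHz.
1.36 MHz ≤ fs/2 = 35.01 MHz, appears at 1.36 MHz.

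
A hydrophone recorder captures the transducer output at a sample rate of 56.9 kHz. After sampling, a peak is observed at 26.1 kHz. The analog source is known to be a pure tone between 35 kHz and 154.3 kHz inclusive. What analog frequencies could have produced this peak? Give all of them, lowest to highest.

Frequencies that alias to 26.1 kHz are k·fs ± 26.1 kHz for integer k ≥ 0.
k=0: 26.1 kHz.
k=1: 30.8 kHz, 83 kHz.
k=2: 87.7 kHz, 139.9 kHz.
k=3: 144.6 kHz, 196.8 kHz.
k=4: 201.5 kHz, 253.7 kHz.
Within [35 kHz, 154.3 kHz]: 83 kHz, 87.7 kHz, 139.9 kHz, 144.6 kHz.

83 kHz, 87.7 kHz, 139.9 kHz, 144.6 kHz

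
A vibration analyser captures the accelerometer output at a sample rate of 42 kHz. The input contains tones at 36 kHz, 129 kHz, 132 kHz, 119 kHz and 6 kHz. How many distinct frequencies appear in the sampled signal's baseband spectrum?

fs/2 = 21 kHz.
36 kHz > fs/2 = 21 kHz, folds to fs − 36 kHz = 6 kHz.
129 kHz mod fs = 3 kHz.
3 kHz ≤ fs/2 = 21 kHz, appears at 3 kHz.
132 kHz mod fs = 6 kHz.
6 kHz ≤ fs/2 = 21 kHz, appears at 6 kHz.
119 kHz mod fs = 35 kHz.
35 kHz > fs/2 = 21 kHz, folds to fs − 35 kHz = 7 kHz.
6 kHz ≤ fs/2 = 21 kHz, passes unchanged.
Distinct values: {3 kHz, 6 kHz, 7 kHz} → 3.

3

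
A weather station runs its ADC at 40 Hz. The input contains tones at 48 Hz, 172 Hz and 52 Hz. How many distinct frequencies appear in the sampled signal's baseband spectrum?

2

fs/2 = 20 Hz.
48 Hz mod fs = 8 Hz.
8 Hz ≤ fs/2 = 20 Hz, appears at 8 Hz.
172 Hz mod fs = 12 Hz.
12 Hz ≤ fs/2 = 20 Hz, appears at 12 Hz.
52 Hz mod fs = 12 Hz.
12 Hz ≤ fs/2 = 20 Hz, appears at 12 Hz.
Distinct values: {8 Hz, 12 Hz} → 2.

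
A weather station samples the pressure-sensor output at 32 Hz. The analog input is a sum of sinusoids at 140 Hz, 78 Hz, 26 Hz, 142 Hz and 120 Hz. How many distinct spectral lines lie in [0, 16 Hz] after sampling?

4

fs/2 = 16 Hz.
140 Hz mod fs = 12 Hz.
12 Hz ≤ fs/2 = 16 Hz, appears at 12 Hz.
78 Hz mod fs = 14 Hz.
14 Hz ≤ fs/2 = 16 Hz, appears at 14 Hz.
26 Hz > fs/2 = 16 Hz, folds to fs − 26 Hz = 6 Hz.
142 Hz mod fs = 14 Hz.
14 Hz ≤ fs/2 = 16 Hz, appears at 14 Hz.
120 Hz mod fs = 24 Hz.
24 Hz > fs/2 = 16 Hz, folds to fs − 24 Hz = 8 Hz.
Distinct values: {6 Hz, 8 Hz, 12 Hz, 14 Hz} → 4.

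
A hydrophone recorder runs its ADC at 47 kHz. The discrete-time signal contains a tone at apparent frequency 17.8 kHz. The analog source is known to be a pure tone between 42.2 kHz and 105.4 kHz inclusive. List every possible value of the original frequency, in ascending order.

64.8 kHz, 76.2 kHz

Frequencies that alias to 17.8 kHz are k·fs ± 17.8 kHz for integer k ≥ 0.
k=0: 17.8 kHz.
k=1: 29.2 kHz, 64.8 kHz.
k=2: 76.2 kHz, 111.8 kHz.
k=3: 123.2 kHz, 158.8 kHz.
Within [42.2 kHz, 105.4 kHz]: 64.8 kHz, 76.2 kHz.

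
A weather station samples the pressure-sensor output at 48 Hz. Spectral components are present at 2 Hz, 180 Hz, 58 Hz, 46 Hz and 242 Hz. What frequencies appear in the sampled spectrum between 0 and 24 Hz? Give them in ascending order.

fs/2 = 24 Hz.
2 Hz ≤ fs/2 = 24 Hz, passes unchanged.
180 Hz mod fs = 36 Hz.
36 Hz > fs/2 = 24 Hz, folds to fs − 36 Hz = 12 Hz.
58 Hz mod fs = 10 Hz.
10 Hz ≤ fs/2 = 24 Hz, appears at 10 Hz.
46 Hz > fs/2 = 24 Hz, folds to fs − 46 Hz = 2 Hz.
242 Hz mod fs = 2 Hz.
2 Hz ≤ fs/2 = 24 Hz, appears at 2 Hz.
Distinct values: {2 Hz, 10 Hz, 12 Hz}.

2 Hz, 10 Hz, 12 Hz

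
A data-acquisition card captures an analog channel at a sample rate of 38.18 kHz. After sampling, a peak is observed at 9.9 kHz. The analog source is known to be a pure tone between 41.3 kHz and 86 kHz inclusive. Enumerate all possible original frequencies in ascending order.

48.08 kHz, 66.46 kHz

Frequencies that alias to 9.9 kHz are k·fs ± 9.9 kHz for integer k ≥ 0.
k=0: 9.9 kHz.
k=1: 28.28 kHz, 48.08 kHz.
k=2: 66.46 kHz, 86.26 kHz.
k=3: 104.64 kHz, 124.44 kHz.
Within [41.3 kHz, 86 kHz]: 48.08 kHz, 66.46 kHz.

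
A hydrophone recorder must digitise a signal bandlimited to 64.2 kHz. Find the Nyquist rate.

Nyquist rate = 2 × 64.2 kHz = 128.4 kHz.

128.4 kHz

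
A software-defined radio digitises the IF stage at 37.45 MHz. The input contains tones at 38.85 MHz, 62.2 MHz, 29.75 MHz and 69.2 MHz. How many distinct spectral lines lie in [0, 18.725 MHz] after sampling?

fs/2 = 18.725 MHz.
38.85 MHz mod fs = 1.4 MHz.
1.4 MHz ≤ fs/2 = 18.725 MHz, appears at 1.4 MHz.
62.2 MHz mod fs = 24.75 MHz.
24.75 MHz > fs/2 = 18.725 MHz, folds to fs − 24.75 MHz = 12.7 MHz.
29.75 MHz > fs/2 = 18.725 MHz, folds to fs − 29.75 MHz = 7.7 MHz.
69.2 MHz mod fs = 31.75 MHz.
31.75 MHz > fs/2 = 18.725 MHz, folds to fs − 31.75 MHz = 5.7 MHz.
Distinct values: {1.4 MHz, 5.7 MHz, 7.7 MHz, 12.7 MHz} → 4.

4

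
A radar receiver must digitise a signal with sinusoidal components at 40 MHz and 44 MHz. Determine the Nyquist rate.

88 MHz

Highest-frequency component: 44 MHz.
Nyquist rate = 2 × 44 MHz = 88 MHz.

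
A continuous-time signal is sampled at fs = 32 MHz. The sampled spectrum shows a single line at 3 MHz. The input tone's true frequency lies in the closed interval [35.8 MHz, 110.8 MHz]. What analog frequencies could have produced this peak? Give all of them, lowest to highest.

Frequencies that alias to 3 MHz are k·fs ± 3 MHz for integer k ≥ 0.
k=0: 3 MHz.
k=1: 29 MHz, 35 MHz.
k=2: 61 MHz, 67 MHz.
k=3: 93 MHz, 99 MHz.
k=4: 125 MHz, 131 MHz.
Within [35.8 MHz, 110.8 MHz]: 61 MHz, 67 MHz, 93 MHz, 99 MHz.

61 MHz, 67 MHz, 93 MHz, 99 MHz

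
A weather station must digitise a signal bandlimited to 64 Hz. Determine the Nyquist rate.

128 Hz

Nyquist rate = 2 × 64 Hz = 128 Hz.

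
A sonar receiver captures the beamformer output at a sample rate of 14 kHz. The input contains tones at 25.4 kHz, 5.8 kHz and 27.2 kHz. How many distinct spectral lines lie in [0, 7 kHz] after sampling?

fs/2 = 7 kHz.
25.4 kHz mod fs = 11.4 kHz.
11.4 kHz > fs/2 = 7 kHz, folds to fs − 11.4 kHz = 2.6 kHz.
5.8 kHz ≤ fs/2 = 7 kHz, passes unchanged.
27.2 kHz mod fs = 13.2 kHz.
13.2 kHz > fs/2 = 7 kHz, folds to fs − 13.2 kHz = 0.8 kHz.
Distinct values: {0.8 kHz, 2.6 kHz, 5.8 kHz} → 3.

3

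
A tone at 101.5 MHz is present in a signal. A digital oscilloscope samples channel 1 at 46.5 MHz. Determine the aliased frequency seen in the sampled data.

8.5 MHz

101.5 MHz mod fs = 8.5 MHz.
8.5 MHz ≤ fs/2 = 23.25 MHz, appears at 8.5 MHz.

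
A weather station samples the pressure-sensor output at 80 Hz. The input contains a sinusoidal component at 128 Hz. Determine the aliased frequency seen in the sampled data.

128 Hz mod fs = 48 Hz.
48 Hz > fs/2 = 40 Hz, folds to fs − 48 Hz = 32 Hz.

32 Hz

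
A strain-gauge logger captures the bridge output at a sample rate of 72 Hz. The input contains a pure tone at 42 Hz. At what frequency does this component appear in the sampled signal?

30 Hz

42 Hz > fs/2 = 36 Hz, folds to fs − 42 Hz = 30 Hz.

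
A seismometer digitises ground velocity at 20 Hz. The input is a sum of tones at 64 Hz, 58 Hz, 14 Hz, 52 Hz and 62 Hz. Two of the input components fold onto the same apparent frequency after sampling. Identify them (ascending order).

fs/2 = 10 Hz.
64 Hz mod fs = 4 Hz.
4 Hz ≤ fs/2 = 10 Hz, appears at 4 Hz.
58 Hz mod fs = 18 Hz.
18 Hz > fs/2 = 10 Hz, folds to fs − 18 Hz = 2 Hz.
14 Hz > fs/2 = 10 Hz, folds to fs − 14 Hz = 6 Hz.
52 Hz mod fs = 12 Hz.
12 Hz > fs/2 = 10 Hz, folds to fs − 12 Hz = 8 Hz.
62 Hz mod fs = 2 Hz.
2 Hz ≤ fs/2 = 10 Hz, appears at 2 Hz.
58 Hz and 62 Hz both map to 2 Hz.

58 Hz, 62 Hz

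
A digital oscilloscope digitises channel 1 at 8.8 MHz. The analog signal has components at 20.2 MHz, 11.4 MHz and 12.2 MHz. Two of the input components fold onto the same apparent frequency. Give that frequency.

2.6 MHz

fs/2 = 4.4 MHz.
20.2 MHz mod fs = 2.6 MHz.
2.6 MHz ≤ fs/2 = 4.4 MHz, appears at 2.6 MHz.
11.4 MHz mod fs = 2.6 MHz.
2.6 MHz ≤ fs/2 = 4.4 MHz, appears at 2.6 MHz.
12.2 MHz mod fs = 3.4 MHz.
3.4 MHz ≤ fs/2 = 4.4 MHz, appears at 3.4 MHz.
11.4 MHz and 20.2 MHz both map to 2.6 MHz.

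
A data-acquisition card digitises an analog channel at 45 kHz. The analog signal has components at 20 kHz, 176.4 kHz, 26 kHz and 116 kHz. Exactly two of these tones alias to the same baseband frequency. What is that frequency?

19 kHz

fs/2 = 22.5 kHz.
20 kHz ≤ fs/2 = 22.5 kHz, passes unchanged.
176.4 kHz mod fs = 41.4 kHz.
41.4 kHz > fs/2 = 22.5 kHz, folds to fs − 41.4 kHz = 3.6 kHz.
26 kHz > fs/2 = 22.5 kHz, folds to fs − 26 kHz = 19 kHz.
116 kHz mod fs = 26 kHz.
26 kHz > fs/2 = 22.5 kHz, folds to fs − 26 kHz = 19 kHz.
26 kHz and 116 kHz both map to 19 kHz.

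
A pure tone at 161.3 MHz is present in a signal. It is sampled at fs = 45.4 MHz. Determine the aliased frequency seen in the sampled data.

161.3 MHz mod fs = 25.1 MHz.
25.1 MHz > fs/2 = 22.7 MHz, folds to fs − 25.1 MHz = 20.3 MHz.

20.3 MHz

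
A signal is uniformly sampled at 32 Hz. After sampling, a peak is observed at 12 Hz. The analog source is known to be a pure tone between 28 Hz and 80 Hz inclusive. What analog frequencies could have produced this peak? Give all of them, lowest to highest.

44 Hz, 52 Hz, 76 Hz

Frequencies that alias to 12 Hz are k·fs ± 12 Hz for integer k ≥ 0.
k=0: 12 Hz.
k=1: 20 Hz, 44 Hz.
k=2: 52 Hz, 76 Hz.
k=3: 84 Hz, 108 Hz.
Within [28 Hz, 80 Hz]: 44 Hz, 52 Hz, 76 Hz.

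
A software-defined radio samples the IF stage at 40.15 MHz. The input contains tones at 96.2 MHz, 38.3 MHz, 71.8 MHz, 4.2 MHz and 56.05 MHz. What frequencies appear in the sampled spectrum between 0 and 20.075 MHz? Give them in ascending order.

1.85 MHz, 4.2 MHz, 8.5 MHz, 15.9 MHz

fs/2 = 20.075 MHz.
96.2 MHz mod fs = 15.9 MHz.
15.9 MHz ≤ fs/2 = 20.075 MHz, appears at 15.9 MHz.
38.3 MHz > fs/2 = 20.075 MHz, folds to fs − 38.3 MHz = 1.85 MHz.
71.8 MHz mod fs = 31.65 MHz.
31.65 MHz > fs/2 = 20.075 MHz, folds to fs − 31.65 MHz = 8.5 MHz.
4.2 MHz ≤ fs/2 = 20.075 MHz, passes unchanged.
56.05 MHz mod fs = 15.9 MHz.
15.9 MHz ≤ fs/2 = 20.075 MHz, appears at 15.9 MHz.
Distinct values: {1.85 MHz, 4.2 MHz, 8.5 MHz, 15.9 MHz}.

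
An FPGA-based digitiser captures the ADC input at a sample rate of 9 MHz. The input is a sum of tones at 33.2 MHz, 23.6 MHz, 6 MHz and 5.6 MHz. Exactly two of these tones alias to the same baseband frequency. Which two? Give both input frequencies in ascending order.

fs/2 = 4.5 MHz.
33.2 MHz mod fs = 6.2 MHz.
6.2 MHz > fs/2 = 4.5 MHz, folds to fs − 6.2 MHz = 2.8 MHz.
23.6 MHz mod fs = 5.6 MHz.
5.6 MHz > fs/2 = 4.5 MHz, folds to fs − 5.6 MHz = 3.4 MHz.
6 MHz > fs/2 = 4.5 MHz, folds to fs − 6 MHz = 3 MHz.
5.6 MHz > fs/2 = 4.5 MHz, folds to fs − 5.6 MHz = 3.4 MHz.
5.6 MHz and 23.6 MHz both map to 3.4 MHz.

5.6 MHz, 23.6 MHz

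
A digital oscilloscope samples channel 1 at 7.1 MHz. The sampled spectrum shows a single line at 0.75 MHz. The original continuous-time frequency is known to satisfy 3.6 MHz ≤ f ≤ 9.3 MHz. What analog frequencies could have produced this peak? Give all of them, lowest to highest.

6.35 MHz, 7.85 MHz

Frequencies that alias to 0.75 MHz are k·fs ± 0.75 MHz for integer k ≥ 0.
k=0: 0.75 MHz.
k=1: 6.35 MHz, 7.85 MHz.
k=2: 13.45 MHz, 14.95 MHz.
Within [3.6 MHz, 9.3 MHz]: 6.35 MHz, 7.85 MHz.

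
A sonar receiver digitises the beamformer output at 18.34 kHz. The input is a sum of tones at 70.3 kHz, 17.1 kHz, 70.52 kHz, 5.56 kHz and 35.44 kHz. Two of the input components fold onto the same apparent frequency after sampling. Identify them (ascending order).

fs/2 = 9.17 kHz.
70.3 kHz mod fs = 15.28 kHz.
15.28 kHz > fs/2 = 9.17 kHz, folds to fs − 15.28 kHz = 3.06 kHz.
17.1 kHz > fs/2 = 9.17 kHz, folds to fs − 17.1 kHz = 1.24 kHz.
70.52 kHz mod fs = 15.5 kHz.
15.5 kHz > fs/2 = 9.17 kHz, folds to fs − 15.5 kHz = 2.84 kHz.
5.56 kHz ≤ fs/2 = 9.17 kHz, passes unchanged.
35.44 kHz mod fs = 17.1 kHz.
17.1 kHz > fs/2 = 9.17 kHz, folds to fs − 17.1 kHz = 1.24 kHz.
17.1 kHz and 35.44 kHz both map to 1.24 kHz.

17.1 kHz, 35.44 kHz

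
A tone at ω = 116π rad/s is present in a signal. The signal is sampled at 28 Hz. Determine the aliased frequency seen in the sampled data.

ω = 116π rad/s → f = ω/(2π) = 58 Hz.
58 Hz mod fs = 2 Hz.
2 Hz ≤ fs/2 = 14 Hz, appears at 2 Hz.

2 Hz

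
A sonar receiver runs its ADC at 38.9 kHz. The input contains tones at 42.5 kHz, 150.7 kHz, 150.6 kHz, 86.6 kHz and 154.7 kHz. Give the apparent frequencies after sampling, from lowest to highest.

fs/2 = 19.45 kHz.
42.5 kHz mod fs = 3.6 kHz.
3.6 kHz ≤ fs/2 = 19.45 kHz, appears at 3.6 kHz.
150.7 kHz mod fs = 34 kHz.
34 kHz > fs/2 = 19.45 kHz, folds to fs − 34 kHz = 4.9 kHz.
150.6 kHz mod fs = 33.9 kHz.
33.9 kHz > fs/2 = 19.45 kHz, folds to fs − 33.9 kHz = 5 kHz.
86.6 kHz mod fs = 8.8 kHz.
8.8 kHz ≤ fs/2 = 19.45 kHz, appears at 8.8 kHz.
154.7 kHz mod fs = 38 kHz.
38 kHz > fs/2 = 19.45 kHz, folds to fs − 38 kHz = 0.9 kHz.
Distinct values: {0.9 kHz, 3.6 kHz, 4.9 kHz, 5 kHz, 8.8 kHz}.

0.9 kHz, 3.6 kHz, 4.9 kHz, 5 kHz, 8.8 kHz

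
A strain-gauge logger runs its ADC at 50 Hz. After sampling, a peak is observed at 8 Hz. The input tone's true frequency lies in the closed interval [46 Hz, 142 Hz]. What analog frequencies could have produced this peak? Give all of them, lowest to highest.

58 Hz, 92 Hz, 108 Hz, 142 Hz

Frequencies that alias to 8 Hz are k·fs ± 8 Hz for integer k ≥ 0.
k=0: 8 Hz.
k=1: 42 Hz, 58 Hz.
k=2: 92 Hz, 108 Hz.
k=3: 142 Hz, 158 Hz.
k=4: 192 Hz, 208 Hz.
Within [46 Hz, 142 Hz]: 58 Hz, 92 Hz, 108 Hz, 142 Hz.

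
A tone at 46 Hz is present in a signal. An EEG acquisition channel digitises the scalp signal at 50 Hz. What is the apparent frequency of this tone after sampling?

4 Hz

46 Hz > fs/2 = 25 Hz, folds to fs − 46 Hz = 4 Hz.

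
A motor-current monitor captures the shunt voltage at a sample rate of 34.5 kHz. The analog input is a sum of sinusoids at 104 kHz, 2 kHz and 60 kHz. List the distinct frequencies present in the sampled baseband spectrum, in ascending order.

fs/2 = 17.25 kHz.
104 kHz mod fs = 0.5 kHz.
0.5 kHz ≤ fs/2 = 17.25 kHz, appears at 0.5 kHz.
2 kHz ≤ fs/2 = 17.25 kHz, passes unchanged.
60 kHz mod fs = 25.5 kHz.
25.5 kHz > fs/2 = 17.25 kHz, folds to fs − 25.5 kHz = 9 kHz.
Distinct values: {0.5 kHz, 2 kHz, 9 kHz}.

0.5 kHz, 2 kHz, 9 kHz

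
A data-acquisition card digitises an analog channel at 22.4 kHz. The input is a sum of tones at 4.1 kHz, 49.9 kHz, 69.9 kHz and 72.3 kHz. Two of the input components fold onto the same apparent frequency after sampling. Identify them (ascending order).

fs/2 = 11.2 kHz.
4.1 kHz ≤ fs/2 = 11.2 kHz, passes unchanged.
49.9 kHz mod fs = 5.1 kHz.
5.1 kHz ≤ fs/2 = 11.2 kHz, appears at 5.1 kHz.
69.9 kHz mod fs = 2.7 kHz.
2.7 kHz ≤ fs/2 = 11.2 kHz, appears at 2.7 kHz.
72.3 kHz mod fs = 5.1 kHz.
5.1 kHz ≤ fs/2 = 11.2 kHz, appears at 5.1 kHz.
49.9 kHz and 72.3 kHz both map to 5.1 kHz.

49.9 kHz, 72.3 kHz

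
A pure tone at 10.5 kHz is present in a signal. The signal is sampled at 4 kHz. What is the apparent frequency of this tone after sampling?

1.5 kHz

10.5 kHz mod fs = 2.5 kHz.
2.5 kHz > fs/2 = 2 kHz, folds to fs − 2.5 kHz = 1.5 kHz.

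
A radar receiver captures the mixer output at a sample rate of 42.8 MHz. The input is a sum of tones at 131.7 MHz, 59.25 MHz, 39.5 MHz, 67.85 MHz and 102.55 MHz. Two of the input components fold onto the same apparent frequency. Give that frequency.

3.3 MHz

fs/2 = 21.4 MHz.
131.7 MHz mod fs = 3.3 MHz.
3.3 MHz ≤ fs/2 = 21.4 MHz, appears at 3.3 MHz.
59.25 MHz mod fs = 16.45 MHz.
16.45 MHz ≤ fs/2 = 21.4 MHz, appears at 16.45 MHz.
39.5 MHz > fs/2 = 21.4 MHz, folds to fs − 39.5 MHz = 3.3 MHz.
67.85 MHz mod fs = 25.05 MHz.
25.05 MHz > fs/2 = 21.4 MHz, folds to fs − 25.05 MHz = 17.75 MHz.
102.55 MHz mod fs = 16.95 MHz.
16.95 MHz ≤ fs/2 = 21.4 MHz, appears at 16.95 MHz.
39.5 MHz and 131.7 MHz both map to 3.3 MHz.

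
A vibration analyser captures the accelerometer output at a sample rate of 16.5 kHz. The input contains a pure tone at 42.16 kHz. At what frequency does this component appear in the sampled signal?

7.34 kHz

42.16 kHz mod fs = 9.16 kHz.
9.16 kHz > fs/2 = 8.25 kHz, folds to fs − 9.16 kHz = 7.34 kHz.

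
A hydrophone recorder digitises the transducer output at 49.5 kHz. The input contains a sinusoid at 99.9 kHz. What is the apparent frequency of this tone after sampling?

99.9 kHz mod fs = 0.9 kHz.
0.9 kHz ≤ fs/2 = 24.75 kHz, appears at 0.9 kHz.

0.9 kHz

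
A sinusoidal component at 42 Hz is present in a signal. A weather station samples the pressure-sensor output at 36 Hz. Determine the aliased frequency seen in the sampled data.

6 Hz

42 Hz mod fs = 6 Hz.
6 Hz ≤ fs/2 = 18 Hz, appears at 6 Hz.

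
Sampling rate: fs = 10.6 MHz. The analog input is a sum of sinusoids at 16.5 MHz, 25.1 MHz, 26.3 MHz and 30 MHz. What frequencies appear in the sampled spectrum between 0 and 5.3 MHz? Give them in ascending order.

1.8 MHz, 3.9 MHz, 4.7 MHz, 5.1 MHz

fs/2 = 5.3 MHz.
16.5 MHz mod fs = 5.9 MHz.
5.9 MHz > fs/2 = 5.3 MHz, folds to fs − 5.9 MHz = 4.7 MHz.
25.1 MHz mod fs = 3.9 MHz.
3.9 MHz ≤ fs/2 = 5.3 MHz, appears at 3.9 MHz.
26.3 MHz mod fs = 5.1 MHz.
5.1 MHz ≤ fs/2 = 5.3 MHz, appears at 5.1 MHz.
30 MHz mod fs = 8.8 MHz.
8.8 MHz > fs/2 = 5.3 MHz, folds to fs − 8.8 MHz = 1.8 MHz.
Distinct values: {1.8 MHz, 3.9 MHz, 4.7 MHz, 5.1 MHz}.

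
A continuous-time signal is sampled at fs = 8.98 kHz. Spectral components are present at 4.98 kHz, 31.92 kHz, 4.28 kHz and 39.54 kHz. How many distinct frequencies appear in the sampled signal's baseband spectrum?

3

fs/2 = 4.49 kHz.
4.98 kHz > fs/2 = 4.49 kHz, folds to fs − 4.98 kHz = 4 kHz.
31.92 kHz mod fs = 4.98 kHz.
4.98 kHz > fs/2 = 4.49 kHz, folds to fs − 4.98 kHz = 4 kHz.
4.28 kHz ≤ fs/2 = 4.49 kHz, passes unchanged.
39.54 kHz mod fs = 3.62 kHz.
3.62 kHz ≤ fs/2 = 4.49 kHz, appears at 3.62 kHz.
Distinct values: {3.62 kHz, 4 kHz, 4.28 kHz} → 3.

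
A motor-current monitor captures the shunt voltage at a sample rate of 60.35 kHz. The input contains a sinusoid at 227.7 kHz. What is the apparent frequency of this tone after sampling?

13.7 kHz

227.7 kHz mod fs = 46.65 kHz.
46.65 kHz > fs/2 = 30.175 kHz, folds to fs − 46.65 kHz = 13.7 kHz.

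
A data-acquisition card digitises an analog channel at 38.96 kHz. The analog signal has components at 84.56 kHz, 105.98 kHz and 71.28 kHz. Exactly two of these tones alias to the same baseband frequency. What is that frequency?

6.64 kHz

fs/2 = 19.48 kHz.
84.56 kHz mod fs = 6.64 kHz.
6.64 kHz ≤ fs/2 = 19.48 kHz, appears at 6.64 kHz.
105.98 kHz mod fs = 28.06 kHz.
28.06 kHz > fs/2 = 19.48 kHz, folds to fs − 28.06 kHz = 10.9 kHz.
71.28 kHz mod fs = 32.32 kHz.
32.32 kHz > fs/2 = 19.48 kHz, folds to fs − 32.32 kHz = 6.64 kHz.
71.28 kHz and 84.56 kHz both map to 6.64 kHz.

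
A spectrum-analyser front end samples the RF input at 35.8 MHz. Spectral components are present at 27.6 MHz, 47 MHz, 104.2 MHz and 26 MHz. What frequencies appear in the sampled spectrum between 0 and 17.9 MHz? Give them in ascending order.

3.2 MHz, 8.2 MHz, 9.8 MHz, 11.2 MHz

fs/2 = 17.9 MHz.
27.6 MHz > fs/2 = 17.9 MHz, folds to fs − 27.6 MHz = 8.2 MHz.
47 MHz mod fs = 11.2 MHz.
11.2 MHz ≤ fs/2 = 17.9 MHz, appears at 11.2 MHz.
104.2 MHz mod fs = 32.6 MHz.
32.6 MHz > fs/2 = 17.9 MHz, folds to fs − 32.6 MHz = 3.2 MHz.
26 MHz > fs/2 = 17.9 MHz, folds to fs − 26 MHz = 9.8 MHz.
Distinct values: {3.2 MHz, 8.2 MHz, 9.8 MHz, 11.2 MHz}.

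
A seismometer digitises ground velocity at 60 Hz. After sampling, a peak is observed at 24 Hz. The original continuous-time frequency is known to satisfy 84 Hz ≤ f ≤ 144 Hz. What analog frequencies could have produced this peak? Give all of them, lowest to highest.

84 Hz, 96 Hz, 144 Hz

Frequencies that alias to 24 Hz are k·fs ± 24 Hz for integer k ≥ 0.
k=0: 24 Hz.
k=1: 36 Hz, 84 Hz.
k=2: 96 Hz, 144 Hz.
k=3: 156 Hz, 204 Hz.
Within [84 Hz, 144 Hz]: 84 Hz, 96 Hz, 144 Hz.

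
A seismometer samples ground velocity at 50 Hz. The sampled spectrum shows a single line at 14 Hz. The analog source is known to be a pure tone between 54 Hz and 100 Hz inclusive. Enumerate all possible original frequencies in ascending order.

64 Hz, 86 Hz

Frequencies that alias to 14 Hz are k·fs ± 14 Hz for integer k ≥ 0.
k=0: 14 Hz.
k=1: 36 Hz, 64 Hz.
k=2: 86 Hz, 114 Hz.
k=3: 136 Hz, 164 Hz.
Within [54 Hz, 100 Hz]: 64 Hz, 86 Hz.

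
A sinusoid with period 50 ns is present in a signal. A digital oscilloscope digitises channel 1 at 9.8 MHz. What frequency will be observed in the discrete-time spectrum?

0.4 MHz

T = 50 ns → f = 1/T = 20 MHz.
20 MHz mod fs = 0.4 MHz.
0.4 MHz ≤ fs/2 = 4.9 MHz, appears at 0.4 MHz.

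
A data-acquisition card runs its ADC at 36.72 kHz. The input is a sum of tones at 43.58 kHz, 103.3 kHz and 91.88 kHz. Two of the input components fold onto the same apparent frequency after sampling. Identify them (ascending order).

fs/2 = 18.36 kHz.
43.58 kHz mod fs = 6.86 kHz.
6.86 kHz ≤ fs/2 = 18.36 kHz, appears at 6.86 kHz.
103.3 kHz mod fs = 29.86 kHz.
29.86 kHz > fs/2 = 18.36 kHz, folds to fs − 29.86 kHz = 6.86 kHz.
91.88 kHz mod fs = 18.44 kHz.
18.44 kHz > fs/2 = 18.36 kHz, folds to fs − 18.44 kHz = 18.28 kHz.
43.58 kHz and 103.3 kHz both map to 6.86 kHz.

43.58 kHz, 103.3 kHz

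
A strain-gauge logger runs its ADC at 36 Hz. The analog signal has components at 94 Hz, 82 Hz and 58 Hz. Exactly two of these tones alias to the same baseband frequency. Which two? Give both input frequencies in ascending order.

58 Hz, 94 Hz

fs/2 = 18 Hz.
94 Hz mod fs = 22 Hz.
22 Hz > fs/2 = 18 Hz, folds to fs − 22 Hz = 14 Hz.
82 Hz mod fs = 10 Hz.
10 Hz ≤ fs/2 = 18 Hz, appears at 10 Hz.
58 Hz mod fs = 22 Hz.
22 Hz > fs/2 = 18 Hz, folds to fs − 22 Hz = 14 Hz.
58 Hz and 94 Hz both map to 14 Hz.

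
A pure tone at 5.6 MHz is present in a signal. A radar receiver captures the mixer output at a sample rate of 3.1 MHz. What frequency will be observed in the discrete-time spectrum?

5.6 MHz mod fs = 2.5 MHz.
2.5 MHz > fs/2 = 1.55 MHz, folds to fs − 2.5 MHz = 0.6 MHz.

0.6 MHz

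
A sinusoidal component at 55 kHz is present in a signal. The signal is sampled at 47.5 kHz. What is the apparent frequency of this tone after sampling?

7.5 kHz

55 kHz mod fs = 7.5 kHz.
7.5 kHz ≤ fs/2 = 23.75 kHz, appears at 7.5 kHz.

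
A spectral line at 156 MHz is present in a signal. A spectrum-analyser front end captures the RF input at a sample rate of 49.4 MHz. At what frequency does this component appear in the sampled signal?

7.8 MHz

156 MHz mod fs = 7.8 MHz.
7.8 MHz ≤ fs/2 = 24.7 MHz, appears at 7.8 MHz.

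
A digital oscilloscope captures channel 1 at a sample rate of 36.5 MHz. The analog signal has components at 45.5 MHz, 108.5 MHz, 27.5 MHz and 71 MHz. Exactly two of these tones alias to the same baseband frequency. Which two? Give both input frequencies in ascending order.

27.5 MHz, 45.5 MHz

fs/2 = 18.25 MHz.
45.5 MHz mod fs = 9 MHz.
9 MHz ≤ fs/2 = 18.25 MHz, appears at 9 MHz.
108.5 MHz mod fs = 35.5 MHz.
35.5 MHz > fs/2 = 18.25 MHz, folds to fs − 35.5 MHz = 1 MHz.
27.5 MHz > fs/2 = 18.25 MHz, folds to fs − 27.5 MHz = 9 MHz.
71 MHz mod fs = 34.5 MHz.
34.5 MHz > fs/2 = 18.25 MHz, folds to fs − 34.5 MHz = 2 MHz.
27.5 MHz and 45.5 MHz both map to 9 MHz.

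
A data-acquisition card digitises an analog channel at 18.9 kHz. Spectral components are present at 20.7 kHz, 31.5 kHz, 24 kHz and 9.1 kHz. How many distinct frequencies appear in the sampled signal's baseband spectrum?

4

fs/2 = 9.45 kHz.
20.7 kHz mod fs = 1.8 kHz.
1.8 kHz ≤ fs/2 = 9.45 kHz, appears at 1.8 kHz.
31.5 kHz mod fs = 12.6 kHz.
12.6 kHz > fs/2 = 9.45 kHz, folds to fs − 12.6 kHz = 6.3 kHz.
24 kHz mod fs = 5.1 kHz.
5.1 kHz ≤ fs/2 = 9.45 kHz, appears at 5.1 kHz.
9.1 kHz ≤ fs/2 = 9.45 kHz, passes unchanged.
Distinct values: {1.8 kHz, 5.1 kHz, 6.3 kHz, 9.1 kHz} → 4.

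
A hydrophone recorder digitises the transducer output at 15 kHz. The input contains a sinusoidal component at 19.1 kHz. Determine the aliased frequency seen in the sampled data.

4.1 kHz

19.1 kHz mod fs = 4.1 kHz.
4.1 kHz ≤ fs/2 = 7.5 kHz, appears at 4.1 kHz.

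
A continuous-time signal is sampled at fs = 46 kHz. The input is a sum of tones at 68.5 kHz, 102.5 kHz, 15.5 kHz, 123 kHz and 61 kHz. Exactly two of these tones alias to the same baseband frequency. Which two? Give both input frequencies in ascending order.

61 kHz, 123 kHz

fs/2 = 23 kHz.
68.5 kHz mod fs = 22.5 kHz.
22.5 kHz ≤ fs/2 = 23 kHz, appears at 22.5 kHz.
102.5 kHz mod fs = 10.5 kHz.
10.5 kHz ≤ fs/2 = 23 kHz, appears at 10.5 kHz.
15.5 kHz ≤ fs/2 = 23 kHz, passes unchanged.
123 kHz mod fs = 31 kHz.
31 kHz > fs/2 = 23 kHz, folds to fs − 31 kHz = 15 kHz.
61 kHz mod fs = 15 kHz.
15 kHz ≤ fs/2 = 23 kHz, appears at 15 kHz.
61 kHz and 123 kHz both map to 15 kHz.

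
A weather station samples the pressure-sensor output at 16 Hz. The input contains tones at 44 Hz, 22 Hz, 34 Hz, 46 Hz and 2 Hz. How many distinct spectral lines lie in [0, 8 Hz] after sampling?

fs/2 = 8 Hz.
44 Hz mod fs = 12 Hz.
12 Hz > fs/2 = 8 Hz, folds to fs − 12 Hz = 4 Hz.
22 Hz mod fs = 6 Hz.
6 Hz ≤ fs/2 = 8 Hz, appears at 6 Hz.
34 Hz mod fs = 2 Hz.
2 Hz ≤ fs/2 = 8 Hz, appears at 2 Hz.
46 Hz mod fs = 14 Hz.
14 Hz > fs/2 = 8 Hz, folds to fs − 14 Hz = 2 Hz.
2 Hz ≤ fs/2 = 8 Hz, passes unchanged.
Distinct values: {2 Hz, 4 Hz, 6 Hz} → 3.

3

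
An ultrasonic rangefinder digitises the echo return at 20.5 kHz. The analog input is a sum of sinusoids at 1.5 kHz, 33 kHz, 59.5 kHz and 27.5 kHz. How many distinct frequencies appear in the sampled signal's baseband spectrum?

fs/2 = 10.25 kHz.
1.5 kHz ≤ fs/2 = 10.25 kHz, passes unchanged.
33 kHz mod fs = 12.5 kHz.
12.5 kHz > fs/2 = 10.25 kHz, folds to fs − 12.5 kHz = 8 kHz.
59.5 kHz mod fs = 18.5 kHz.
18.5 kHz > fs/2 = 10.25 kHz, folds to fs − 18.5 kHz = 2 kHz.
27.5 kHz mod fs = 7 kHz.
7 kHz ≤ fs/2 = 10.25 kHz, appears at 7 kHz.
Distinct values: {1.5 kHz, 2 kHz, 7 kHz, 8 kHz} → 4.

4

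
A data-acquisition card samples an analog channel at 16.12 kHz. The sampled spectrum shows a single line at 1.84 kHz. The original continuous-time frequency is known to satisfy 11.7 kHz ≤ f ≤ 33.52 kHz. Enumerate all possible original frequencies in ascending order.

Frequencies that alias to 1.84 kHz are k·fs ± 1.84 kHz for integer k ≥ 0.
k=0: 1.84 kHz.
k=1: 14.28 kHz, 17.96 kHz.
k=2: 30.4 kHz, 34.08 kHz.
k=3: 46.52 kHz, 50.2 kHz.
Within [11.7 kHz, 33.52 kHz]: 14.28 kHz, 17.96 kHz, 30.4 kHz.

14.28 kHz, 17.96 kHz, 30.4 kHz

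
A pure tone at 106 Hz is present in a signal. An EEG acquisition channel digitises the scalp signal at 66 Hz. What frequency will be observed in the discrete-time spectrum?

106 Hz mod fs = 40 Hz.
40 Hz > fs/2 = 33 Hz, folds to fs − 40 Hz = 26 Hz.

26 Hz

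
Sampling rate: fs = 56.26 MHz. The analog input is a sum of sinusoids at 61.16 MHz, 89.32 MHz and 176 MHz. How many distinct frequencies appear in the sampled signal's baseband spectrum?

3

fs/2 = 28.13 MHz.
61.16 MHz mod fs = 4.9 MHz.
4.9 MHz ≤ fs/2 = 28.13 MHz, appears at 4.9 MHz.
89.32 MHz mod fs = 33.06 MHz.
33.06 MHz > fs/2 = 28.13 MHz, folds to fs − 33.06 MHz = 23.2 MHz.
176 MHz mod fs = 7.22 MHz.
7.22 MHz ≤ fs/2 = 28.13 MHz, appears at 7.22 MHz.
Distinct values: {4.9 MHz, 7.22 MHz, 23.2 MHz} → 3.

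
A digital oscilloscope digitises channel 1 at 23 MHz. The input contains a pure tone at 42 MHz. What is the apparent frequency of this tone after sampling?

4 MHz

42 MHz mod fs = 19 MHz.
19 MHz > fs/2 = 11.5 MHz, folds to fs − 19 MHz = 4 MHz.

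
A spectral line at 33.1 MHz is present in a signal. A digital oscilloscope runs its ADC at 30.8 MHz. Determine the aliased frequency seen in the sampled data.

2.3 MHz

33.1 MHz mod fs = 2.3 MHz.
2.3 MHz ≤ fs/2 = 15.4 MHz, appears at 2.3 MHz.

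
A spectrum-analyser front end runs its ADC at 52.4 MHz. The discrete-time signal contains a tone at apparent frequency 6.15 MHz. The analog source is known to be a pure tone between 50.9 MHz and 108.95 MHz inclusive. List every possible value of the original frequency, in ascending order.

Frequencies that alias to 6.15 MHz are k·fs ± 6.15 MHz for integer k ≥ 0.
k=0: 6.15 MHz.
k=1: 46.25 MHz, 58.55 MHz.
k=2: 98.65 MHz, 110.95 MHz.
k=3: 151.05 MHz, 163.35 MHz.
Within [50.9 MHz, 108.95 MHz]: 58.55 MHz, 98.65 MHz.

58.55 MHz, 98.65 MHz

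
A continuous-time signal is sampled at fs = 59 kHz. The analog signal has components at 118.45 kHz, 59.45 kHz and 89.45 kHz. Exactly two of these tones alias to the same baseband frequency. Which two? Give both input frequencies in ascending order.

fs/2 = 29.5 kHz.
118.45 kHz mod fs = 0.45 kHz.
0.45 kHz ≤ fs/2 = 29.5 kHz, appears at 0.45 kHz.
59.45 kHz mod fs = 0.45 kHz.
0.45 kHz ≤ fs/2 = 29.5 kHz, appears at 0.45 kHz.
89.45 kHz mod fs = 30.45 kHz.
30.45 kHz > fs/2 = 29.5 kHz, folds to fs − 30.45 kHz = 28.55 kHz.
59.45 kHz and 118.45 kHz both map to 0.45 kHz.

59.45 kHz, 118.45 kHz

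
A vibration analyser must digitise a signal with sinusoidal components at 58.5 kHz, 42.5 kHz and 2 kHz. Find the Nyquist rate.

Highest-frequency component: 58.5 kHz.
Nyquist rate = 2 × 58.5 kHz = 117 kHz.

117 kHz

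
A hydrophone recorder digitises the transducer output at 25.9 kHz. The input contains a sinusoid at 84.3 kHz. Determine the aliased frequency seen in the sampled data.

84.3 kHz mod fs = 6.6 kHz.
6.6 kHz ≤ fs/2 = 12.95 kHz, appears at 6.6 kHz.

6.6 kHz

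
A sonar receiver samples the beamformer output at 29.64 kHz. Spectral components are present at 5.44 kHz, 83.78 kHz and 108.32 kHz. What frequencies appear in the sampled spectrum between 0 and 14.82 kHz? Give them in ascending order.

5.14 kHz, 5.44 kHz, 10.24 kHz

fs/2 = 14.82 kHz.
5.44 kHz ≤ fs/2 = 14.82 kHz, passes unchanged.
83.78 kHz mod fs = 24.5 kHz.
24.5 kHz > fs/2 = 14.82 kHz, folds to fs − 24.5 kHz = 5.14 kHz.
108.32 kHz mod fs = 19.4 kHz.
19.4 kHz > fs/2 = 14.82 kHz, folds to fs − 19.4 kHz = 10.24 kHz.
Distinct values: {5.14 kHz, 5.44 kHz, 10.24 kHz}.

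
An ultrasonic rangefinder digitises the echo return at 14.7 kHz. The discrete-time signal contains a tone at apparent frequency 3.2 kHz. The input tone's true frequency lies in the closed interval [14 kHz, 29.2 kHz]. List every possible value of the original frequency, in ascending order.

Frequencies that alias to 3.2 kHz are k·fs ± 3.2 kHz for integer k ≥ 0.
k=0: 3.2 kHz.
k=1: 11.5 kHz, 17.9 kHz.
k=2: 26.2 kHz, 32.6 kHz.
k=3: 40.9 kHz, 47.3 kHz.
Within [14 kHz, 29.2 kHz]: 17.9 kHz, 26.2 kHz.

17.9 kHz, 26.2 kHz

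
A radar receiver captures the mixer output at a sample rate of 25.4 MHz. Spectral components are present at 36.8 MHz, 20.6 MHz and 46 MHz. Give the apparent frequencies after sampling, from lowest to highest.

4.8 MHz, 11.4 MHz

fs/2 = 12.7 MHz.
36.8 MHz mod fs = 11.4 MHz.
11.4 MHz ≤ fs/2 = 12.7 MHz, appears at 11.4 MHz.
20.6 MHz > fs/2 = 12.7 MHz, folds to fs − 20.6 MHz = 4.8 MHz.
46 MHz mod fs = 20.6 MHz.
20.6 MHz > fs/2 = 12.7 MHz, folds to fs − 20.6 MHz = 4.8 MHz.
Distinct values: {4.8 MHz, 11.4 MHz}.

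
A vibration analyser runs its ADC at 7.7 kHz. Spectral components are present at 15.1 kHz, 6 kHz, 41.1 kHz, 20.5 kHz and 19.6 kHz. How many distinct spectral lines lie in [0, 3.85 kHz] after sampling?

4

fs/2 = 3.85 kHz.
15.1 kHz mod fs = 7.4 kHz.
7.4 kHz > fs/2 = 3.85 kHz, folds to fs − 7.4 kHz = 0.3 kHz.
6 kHz > fs/2 = 3.85 kHz, folds to fs − 6 kHz = 1.7 kHz.
41.1 kHz mod fs = 2.6 kHz.
2.6 kHz ≤ fs/2 = 3.85 kHz, appears at 2.6 kHz.
20.5 kHz mod fs = 5.1 kHz.
5.1 kHz > fs/2 = 3.85 kHz, folds to fs − 5.1 kHz = 2.6 kHz.
19.6 kHz mod fs = 4.2 kHz.
4.2 kHz > fs/2 = 3.85 kHz, folds to fs − 4.2 kHz = 3.5 kHz.
Distinct values: {0.3 kHz, 1.7 kHz, 2.6 kHz, 3.5 kHz} → 4.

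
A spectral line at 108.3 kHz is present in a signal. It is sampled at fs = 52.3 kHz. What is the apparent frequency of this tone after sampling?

108.3 kHz mod fs = 3.7 kHz.
3.7 kHz ≤ fs/2 = 26.15 kHz, appears at 3.7 kHz.

3.7 kHz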